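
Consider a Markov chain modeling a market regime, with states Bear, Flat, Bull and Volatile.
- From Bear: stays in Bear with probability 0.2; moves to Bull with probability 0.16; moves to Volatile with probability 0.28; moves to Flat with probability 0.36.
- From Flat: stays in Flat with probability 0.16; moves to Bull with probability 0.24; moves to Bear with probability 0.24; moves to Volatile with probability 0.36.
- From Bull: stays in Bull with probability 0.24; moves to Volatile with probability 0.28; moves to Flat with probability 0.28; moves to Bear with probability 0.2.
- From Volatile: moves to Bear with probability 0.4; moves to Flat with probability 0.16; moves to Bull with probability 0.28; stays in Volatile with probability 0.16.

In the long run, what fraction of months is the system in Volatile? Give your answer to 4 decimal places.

Let the stationary distribution be π with π = πP and π_1 + π_2 + π_3 + π_4 = 1.
π_1 = 0.2·π_1 + 0.24·π_2 + 0.2·π_3 + 0.4·π_4
π_2 = 0.36·π_1 + 0.16·π_2 + 0.28·π_3 + 0.16·π_4
π_3 = 0.16·π_1 + 0.24·π_2 + 0.24·π_3 + 0.28·π_4
Solving with the normalization constraint gives π = (0.2630, 0.2402, 0.2296, 0.2672).
So the stationary probability of Volatile is 0.2672.

0.2672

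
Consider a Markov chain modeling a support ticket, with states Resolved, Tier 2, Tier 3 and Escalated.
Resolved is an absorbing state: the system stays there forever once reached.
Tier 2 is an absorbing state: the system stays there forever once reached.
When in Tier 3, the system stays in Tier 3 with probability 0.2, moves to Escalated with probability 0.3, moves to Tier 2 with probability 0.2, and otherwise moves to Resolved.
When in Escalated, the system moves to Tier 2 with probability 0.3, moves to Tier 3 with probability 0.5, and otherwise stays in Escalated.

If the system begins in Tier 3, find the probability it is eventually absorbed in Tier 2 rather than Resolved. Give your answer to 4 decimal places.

0.5102

Let h(s) be the probability of absorption at Tier 2 starting from transient state s. Then h(Tier 2) = 1 and h(Resolved) = 0. By first-step analysis:
h(Tier 3) = 0.3·0 + 0.2·1 + 0.2·h(Tier 3) + 0.3·h(Escalated)
h(Escalated) = 0.3·1 + 0.5·h(Tier 3) + 0.2·h(Escalated)
Solving: h(Tier 3) = 0.5102, h(Escalated) = 0.6939.
Starting from Tier 3, the probability is 0.5102.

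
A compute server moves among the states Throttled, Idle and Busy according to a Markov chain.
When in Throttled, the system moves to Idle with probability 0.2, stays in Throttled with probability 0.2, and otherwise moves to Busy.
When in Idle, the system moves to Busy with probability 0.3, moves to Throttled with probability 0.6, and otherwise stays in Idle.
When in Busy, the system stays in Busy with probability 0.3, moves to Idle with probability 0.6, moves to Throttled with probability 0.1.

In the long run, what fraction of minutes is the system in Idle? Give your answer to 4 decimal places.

0.3226

Let the stationary distribution be π with π = πP and π_1 + π_2 + π_3 = 1.
π_1 = 0.2·π_1 + 0.6·π_2 + 0.1·π_3
π_2 = 0.2·π_1 + 0.1·π_2 + 0.6·π_3
Solving with the normalization constraint gives π = (0.2903, 0.3226, 0.3871).
So the stationary probability of Idle is 0.3226.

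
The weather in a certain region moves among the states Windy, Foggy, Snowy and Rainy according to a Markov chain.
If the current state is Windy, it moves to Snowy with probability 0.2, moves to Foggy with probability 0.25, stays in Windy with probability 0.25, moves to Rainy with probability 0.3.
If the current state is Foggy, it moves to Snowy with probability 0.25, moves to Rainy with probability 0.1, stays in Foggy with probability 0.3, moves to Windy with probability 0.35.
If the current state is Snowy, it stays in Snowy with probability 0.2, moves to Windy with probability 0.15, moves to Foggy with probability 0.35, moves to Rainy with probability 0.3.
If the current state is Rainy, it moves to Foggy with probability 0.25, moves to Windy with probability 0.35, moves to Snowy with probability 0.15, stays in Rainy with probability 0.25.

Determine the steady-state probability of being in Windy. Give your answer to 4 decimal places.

Let the stationary distribution be π with π = πP and π_1 + π_2 + π_3 + π_4 = 1.
π_1 = 0.25·π_1 + 0.35·π_2 + 0.15·π_3 + 0.35·π_4
π_2 = 0.25·π_1 + 0.3·π_2 + 0.35·π_3 + 0.25·π_4
π_3 = 0.2·π_1 + 0.25·π_2 + 0.2·π_3 + 0.15·π_4
Solving with the normalization constraint gives π = (0.2813, 0.2845, 0.2026, 0.2315).
So the stationary probability of Windy is 0.2813.

0.2813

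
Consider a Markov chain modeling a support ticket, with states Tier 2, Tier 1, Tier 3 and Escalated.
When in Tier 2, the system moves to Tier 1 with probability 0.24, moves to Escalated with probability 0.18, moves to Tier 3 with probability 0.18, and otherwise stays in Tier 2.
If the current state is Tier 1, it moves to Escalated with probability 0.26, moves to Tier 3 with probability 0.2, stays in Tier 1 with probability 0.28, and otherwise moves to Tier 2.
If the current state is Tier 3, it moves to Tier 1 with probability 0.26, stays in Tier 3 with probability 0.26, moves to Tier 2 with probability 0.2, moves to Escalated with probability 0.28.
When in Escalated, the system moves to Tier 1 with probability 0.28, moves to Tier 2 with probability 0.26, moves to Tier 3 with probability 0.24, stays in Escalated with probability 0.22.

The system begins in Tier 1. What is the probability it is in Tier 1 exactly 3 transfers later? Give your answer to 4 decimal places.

Propagate the distribution vector 3 transfers from Tier 1.
After 0 transfers: (0.0000, 1.0000, 0.0000, 0.0000)
After 1 transfer: (0.2600, 0.2800, 0.2000, 0.2600)
After 2 transfers: (0.2844, 0.2656, 0.2172, 0.2328)
After 3 transfers: (0.2868, 0.2643, 0.2167, 0.2323)
P(in Tier 1 after 3 transfers) = 0.2643

0.2643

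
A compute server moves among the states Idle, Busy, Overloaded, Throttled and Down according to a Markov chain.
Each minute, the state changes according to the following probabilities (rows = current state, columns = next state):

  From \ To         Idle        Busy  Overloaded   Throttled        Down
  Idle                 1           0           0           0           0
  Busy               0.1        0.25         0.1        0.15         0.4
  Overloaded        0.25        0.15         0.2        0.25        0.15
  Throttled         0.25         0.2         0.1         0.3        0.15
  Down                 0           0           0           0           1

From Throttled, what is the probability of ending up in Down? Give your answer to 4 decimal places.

0.4784

Let h(s) be the probability of absorption at Down starting from transient state s. Then h(Down) = 1 and h(Idle) = 0. By first-step analysis:
h(Busy) = 0.1·0 + 0.25·h(Busy) + 0.1·h(Overloaded) + 0.15·h(Throttled) + 0.4·1
h(Overloaded) = 0.25·0 + 0.15·h(Busy) + 0.2·h(Overloaded) + 0.25·h(Throttled) + 0.15·1
h(Throttled) = 0.25·0 + 0.2·h(Busy) + 0.1·h(Overloaded) + 0.3·h(Throttled) + 0.15·1
Solving: h(Busy) = 0.6912, h(Overloaded) = 0.4666, h(Throttled) = 0.4784.
Starting from Throttled, the probability is 0.4784.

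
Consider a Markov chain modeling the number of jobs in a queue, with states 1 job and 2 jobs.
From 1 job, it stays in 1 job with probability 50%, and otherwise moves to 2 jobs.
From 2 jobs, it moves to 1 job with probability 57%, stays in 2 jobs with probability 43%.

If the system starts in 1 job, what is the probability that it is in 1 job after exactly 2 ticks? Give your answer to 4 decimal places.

Sum over the intermediate state after 1 tick:
P = P(1 job→1 job)·P(1 job→1 job) + P(1 job→2 jobs)·P(2 jobs→1 job)
  = 0.5×0.5 + 0.5×0.57
  = 0.2500 + 0.2850 = 0.5350

0.5350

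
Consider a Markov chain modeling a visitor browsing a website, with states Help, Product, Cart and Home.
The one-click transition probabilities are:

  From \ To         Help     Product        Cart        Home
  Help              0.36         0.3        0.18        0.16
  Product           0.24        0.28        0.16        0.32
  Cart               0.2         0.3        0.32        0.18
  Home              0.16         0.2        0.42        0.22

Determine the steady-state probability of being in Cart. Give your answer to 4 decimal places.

0.2650

Let the stationary distribution be π with π = πP and π_1 + π_2 + π_3 + π_4 = 1.
π_1 = 0.36·π_1 + 0.24·π_2 + 0.2·π_3 + 0.16·π_4
π_2 = 0.3·π_1 + 0.28·π_2 + 0.3·π_3 + 0.2·π_4
π_3 = 0.18·π_1 + 0.16·π_2 + 0.32·π_3 + 0.42·π_4
Solving with the normalization constraint gives π = (0.2405, 0.2723, 0.2650, 0.2222).
So the stationary probability of Cart is 0.2650.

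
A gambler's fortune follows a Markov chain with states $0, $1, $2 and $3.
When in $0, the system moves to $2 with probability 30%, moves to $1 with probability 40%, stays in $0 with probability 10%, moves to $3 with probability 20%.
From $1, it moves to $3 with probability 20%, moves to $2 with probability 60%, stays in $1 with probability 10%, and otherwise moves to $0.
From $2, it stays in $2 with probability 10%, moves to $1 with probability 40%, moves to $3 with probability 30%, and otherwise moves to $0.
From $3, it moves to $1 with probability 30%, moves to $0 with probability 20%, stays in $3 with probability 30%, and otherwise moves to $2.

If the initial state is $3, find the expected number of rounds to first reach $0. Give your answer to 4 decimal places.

Let t(s) be the expected number of rounds to first reach $0 from state s, with t($0) = 0. Conditioning on the first round:
t($1) = 1 + 0.1·t($1) + 0.6·t($2) + 0.2·t($3)
t($2) = 1 + 0.4·t($1) + 0.1·t($2) + 0.3·t($3)
t($3) = 1 + 0.3·t($1) + 0.2·t($2) + 0.3·t($3)
Solving: t($1) = 6.2896, t($2) = 5.8371, t($3) = 5.7919.
Expected rounds from $3 to $0: 5.7919.

5.7919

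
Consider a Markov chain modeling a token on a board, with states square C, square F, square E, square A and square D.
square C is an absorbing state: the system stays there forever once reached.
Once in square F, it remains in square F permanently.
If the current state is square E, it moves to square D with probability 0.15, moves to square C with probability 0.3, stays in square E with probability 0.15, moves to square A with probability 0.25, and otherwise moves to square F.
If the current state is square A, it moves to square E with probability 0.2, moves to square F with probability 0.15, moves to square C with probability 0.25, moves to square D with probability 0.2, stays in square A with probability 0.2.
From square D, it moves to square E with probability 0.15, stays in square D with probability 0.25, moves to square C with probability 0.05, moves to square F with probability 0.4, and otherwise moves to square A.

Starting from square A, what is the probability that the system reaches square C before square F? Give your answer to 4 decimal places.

0.5222

Let h(s) be the probability of absorption at square C starting from transient state s. Then h(square C) = 1 and h(square F) = 0. By first-step analysis:
h(square E) = 0.3·1 + 0.15·0 + 0.15·h(square E) + 0.25·h(square A) + 0.15·h(square D)
h(square A) = 0.25·1 + 0.15·0 + 0.2·h(square E) + 0.2·h(square A) + 0.2·h(square D)
h(square D) = 0.05·1 + 0.4·0 + 0.15·h(square E) + 0.15·h(square A) + 0.25·h(square D)
Solving: h(square E) = 0.5564, h(square A) = 0.5222, h(square D) = 0.2824.
Starting from square A, the probability is 0.5222.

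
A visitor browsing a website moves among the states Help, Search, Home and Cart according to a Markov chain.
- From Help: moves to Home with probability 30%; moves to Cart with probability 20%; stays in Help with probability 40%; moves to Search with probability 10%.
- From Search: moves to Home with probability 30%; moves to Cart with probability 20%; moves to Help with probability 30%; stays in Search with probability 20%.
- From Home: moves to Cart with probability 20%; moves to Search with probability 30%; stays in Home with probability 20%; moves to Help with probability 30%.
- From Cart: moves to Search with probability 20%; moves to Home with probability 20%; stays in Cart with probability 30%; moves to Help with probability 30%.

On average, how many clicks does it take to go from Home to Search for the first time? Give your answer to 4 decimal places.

4.7368

Let t(s) be the expected number of clicks to first reach Search from state s, with t(Search) = 0. Conditioning on the first click:
t(Help) = 1 + 0.4·t(Help) + 0.3·t(Home) + 0.2·t(Cart)
t(Home) = 1 + 0.3·t(Help) + 0.2·t(Home) + 0.2·t(Cart)
t(Cart) = 1 + 0.3·t(Help) + 0.2·t(Home) + 0.3·t(Cart)
Solving: t(Help) = 5.7895, t(Home) = 4.7368, t(Cart) = 5.2632.
Expected clicks from Home to Search: 4.7368.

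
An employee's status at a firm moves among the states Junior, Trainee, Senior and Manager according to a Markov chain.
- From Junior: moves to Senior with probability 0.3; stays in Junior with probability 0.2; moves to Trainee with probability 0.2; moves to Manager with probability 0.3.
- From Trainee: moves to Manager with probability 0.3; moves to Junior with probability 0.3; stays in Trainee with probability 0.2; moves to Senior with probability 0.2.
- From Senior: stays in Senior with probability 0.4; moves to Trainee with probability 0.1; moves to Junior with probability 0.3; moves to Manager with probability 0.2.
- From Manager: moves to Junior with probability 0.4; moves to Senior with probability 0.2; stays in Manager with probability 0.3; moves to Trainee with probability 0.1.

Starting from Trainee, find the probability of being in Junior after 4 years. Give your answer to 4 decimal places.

Propagate the distribution vector 4 years from Trainee.
After 0 years: (0.0000, 1.0000, 0.0000, 0.0000)
After 1 year: (0.3000, 0.2000, 0.2000, 0.3000)
After 2 years: (0.3000, 0.1500, 0.2700, 0.2800)
After 3 years: (0.2980, 0.1450, 0.2840, 0.2730)
After 4 years: (0.2975, 0.1443, 0.2866, 0.2716)
P(in Junior after 4 years) = 0.2975

0.2975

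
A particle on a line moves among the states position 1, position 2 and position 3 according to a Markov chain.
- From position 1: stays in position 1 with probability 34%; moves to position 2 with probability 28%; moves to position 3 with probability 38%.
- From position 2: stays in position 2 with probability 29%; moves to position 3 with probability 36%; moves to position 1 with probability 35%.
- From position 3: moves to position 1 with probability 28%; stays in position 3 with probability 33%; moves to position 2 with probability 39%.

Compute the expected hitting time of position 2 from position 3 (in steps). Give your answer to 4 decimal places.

2.7993

Let t(s) be the expected number of steps to first reach position 2 from state s, with t(position 2) = 0. Conditioning on the first step:
t(position 1) = 1 + 0.34·t(position 1) + 0.38·t(position 3)
t(position 3) = 1 + 0.28·t(position 1) + 0.33·t(position 3)
Solving: t(position 1) = 3.1269, t(position 3) = 2.7993.
Expected steps from position 3 to position 2: 2.7993.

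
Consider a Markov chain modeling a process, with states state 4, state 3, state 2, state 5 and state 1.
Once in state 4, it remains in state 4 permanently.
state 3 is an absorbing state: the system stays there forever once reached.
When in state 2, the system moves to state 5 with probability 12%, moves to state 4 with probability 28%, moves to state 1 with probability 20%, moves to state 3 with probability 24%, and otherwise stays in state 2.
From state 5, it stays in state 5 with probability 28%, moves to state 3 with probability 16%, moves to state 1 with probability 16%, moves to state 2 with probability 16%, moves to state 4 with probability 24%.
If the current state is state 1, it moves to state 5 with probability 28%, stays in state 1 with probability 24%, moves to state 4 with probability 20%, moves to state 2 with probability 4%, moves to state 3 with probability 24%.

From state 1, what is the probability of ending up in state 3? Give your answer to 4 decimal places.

0.5016

Let h(s) be the probability of absorption at state 3 starting from transient state s. Then h(state 3) = 1 and h(state 4) = 0. By first-step analysis:
h(state 2) = 0.28·0 + 0.24·1 + 0.16·h(state 2) + 0.12·h(state 5) + 0.2·h(state 1)
h(state 5) = 0.24·0 + 0.16·1 + 0.16·h(state 2) + 0.28·h(state 5) + 0.16·h(state 1)
h(state 1) = 0.2·0 + 0.24·1 + 0.04·h(state 2) + 0.28·h(state 5) + 0.24·h(state 1)
Solving: h(state 2) = 0.4677, h(state 5) = 0.4376, h(state 1) = 0.5016.
Starting from state 1, the probability is 0.5016.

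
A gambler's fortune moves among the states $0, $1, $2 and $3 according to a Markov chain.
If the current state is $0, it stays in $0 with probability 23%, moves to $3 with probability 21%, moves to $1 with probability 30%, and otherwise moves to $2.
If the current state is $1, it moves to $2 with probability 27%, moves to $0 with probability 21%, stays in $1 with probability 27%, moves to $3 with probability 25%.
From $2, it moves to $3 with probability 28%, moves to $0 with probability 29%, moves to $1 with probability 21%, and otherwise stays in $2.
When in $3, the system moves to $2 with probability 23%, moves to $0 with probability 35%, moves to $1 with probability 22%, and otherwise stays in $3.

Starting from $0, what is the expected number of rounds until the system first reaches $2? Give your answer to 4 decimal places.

Let t(s) be the expected number of rounds to first reach $2 from state s, with t($2) = 0. Conditioning on the first round:
t($0) = 1 + 0.23·t($0) + 0.3·t($1) + 0.21·t($3)
t($1) = 1 + 0.21·t($0) + 0.27·t($1) + 0.25·t($3)
t($3) = 1 + 0.35·t($0) + 0.22·t($1) + 0.2·t($3)
Solving: t($0) = 3.9035, t($1) = 3.8702, t($3) = 4.0221.
Expected rounds from $0 to $2: 3.9035.

3.9035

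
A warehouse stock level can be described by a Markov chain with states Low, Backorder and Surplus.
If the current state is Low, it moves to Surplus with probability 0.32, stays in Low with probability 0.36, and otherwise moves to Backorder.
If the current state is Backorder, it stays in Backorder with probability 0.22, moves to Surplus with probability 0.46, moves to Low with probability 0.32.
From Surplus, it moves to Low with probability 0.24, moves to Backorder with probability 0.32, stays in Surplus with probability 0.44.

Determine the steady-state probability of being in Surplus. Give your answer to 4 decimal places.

Let the stationary distribution be π with π = πP and π_1 + π_2 + π_3 = 1.
π_1 = 0.36·π_1 + 0.32·π_2 + 0.24·π_3
π_2 = 0.32·π_1 + 0.22·π_2 + 0.32·π_3
Solving with the normalization constraint gives π = (0.2992, 0.2909, 0.4099).
So the stationary probability of Surplus is 0.4099.

0.4099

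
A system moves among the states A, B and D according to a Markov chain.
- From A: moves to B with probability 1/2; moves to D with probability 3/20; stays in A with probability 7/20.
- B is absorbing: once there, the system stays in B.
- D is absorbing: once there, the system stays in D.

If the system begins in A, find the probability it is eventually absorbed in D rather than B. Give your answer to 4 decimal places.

Let h(s) be the probability of absorption at D starting from transient state s. Then h(D) = 1 and h(B) = 0. By first-step analysis:
h(A) = 0.35·h(A) + 0.5·0 + 0.15·1
Solving: h(A) = 0.2308.
Starting from A, the probability is 0.2308.

0.2308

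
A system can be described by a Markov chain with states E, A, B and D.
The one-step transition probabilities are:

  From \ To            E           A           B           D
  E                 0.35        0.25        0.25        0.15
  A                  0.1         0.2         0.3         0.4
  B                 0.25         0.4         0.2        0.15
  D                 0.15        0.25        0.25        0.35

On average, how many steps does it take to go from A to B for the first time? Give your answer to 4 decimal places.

Let t(s) be the expected number of steps to first reach B from state s, with t(B) = 0. Conditioning on the first step:
t(E) = 1 + 0.35·t(E) + 0.25·t(A) + 0.15·t(D)
t(A) = 1 + 0.1·t(E) + 0.2·t(A) + 0.4·t(D)
t(D) = 1 + 0.15·t(E) + 0.25·t(A) + 0.35·t(D)
Solving: t(E) = 3.8182, t(A) = 3.6364, t(D) = 3.8182.
Expected steps from A to B: 3.6364.

3.6364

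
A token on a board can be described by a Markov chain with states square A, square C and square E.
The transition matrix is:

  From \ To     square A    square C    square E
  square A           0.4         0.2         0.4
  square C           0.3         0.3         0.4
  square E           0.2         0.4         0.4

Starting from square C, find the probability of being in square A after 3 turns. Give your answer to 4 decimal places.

0.2890

Propagate the distribution vector 3 turns from square C.
After 0 turns: (0.0000, 1.0000, 0.0000)
After 1 turn: (0.3000, 0.3000, 0.4000)
After 2 turns: (0.2900, 0.3100, 0.4000)
After 3 turns: (0.2890, 0.3110, 0.4000)
P(in square A after 3 turns) = 0.2890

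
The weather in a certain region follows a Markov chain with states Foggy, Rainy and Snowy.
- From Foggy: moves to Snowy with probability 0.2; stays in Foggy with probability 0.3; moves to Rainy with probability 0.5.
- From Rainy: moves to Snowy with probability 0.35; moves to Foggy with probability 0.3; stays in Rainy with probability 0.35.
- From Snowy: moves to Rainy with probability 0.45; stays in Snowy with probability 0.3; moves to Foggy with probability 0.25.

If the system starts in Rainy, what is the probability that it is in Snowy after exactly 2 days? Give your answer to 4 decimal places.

0.2875

Sum over the intermediate state after 1 day:
P = P(Rainy→Foggy)·P(Foggy→Snowy) + P(Rainy→Rainy)·P(Rainy→Snowy) + P(Rainy→Snowy)·P(Snowy→Snowy)
  = 0.3×0.2 + 0.35×0.35 + 0.35×0.3
  = 0.0600 + 0.1225 + 0.1050 = 0.2875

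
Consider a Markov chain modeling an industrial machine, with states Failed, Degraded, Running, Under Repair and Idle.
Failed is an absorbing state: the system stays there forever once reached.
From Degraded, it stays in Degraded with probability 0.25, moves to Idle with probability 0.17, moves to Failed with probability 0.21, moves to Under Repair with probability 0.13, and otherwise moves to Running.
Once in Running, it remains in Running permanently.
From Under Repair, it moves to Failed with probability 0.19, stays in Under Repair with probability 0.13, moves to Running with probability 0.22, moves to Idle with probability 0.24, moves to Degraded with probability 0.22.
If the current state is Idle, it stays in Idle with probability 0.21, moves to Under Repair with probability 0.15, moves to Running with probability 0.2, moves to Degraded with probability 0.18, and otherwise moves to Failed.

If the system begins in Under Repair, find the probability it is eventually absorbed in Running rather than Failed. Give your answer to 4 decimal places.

Let h(s) be the probability of absorption at Running starting from transient state s. Then h(Running) = 1 and h(Failed) = 0. By first-step analysis:
h(Degraded) = 0.21·0 + 0.25·h(Degraded) + 0.24·1 + 0.13·h(Under Repair) + 0.17·h(Idle)
h(Under Repair) = 0.19·0 + 0.22·h(Degraded) + 0.22·1 + 0.13·h(Under Repair) + 0.24·h(Idle)
h(Idle) = 0.26·0 + 0.18·h(Degraded) + 0.2·1 + 0.15·h(Under Repair) + 0.21·h(Idle)
Solving: h(Degraded) = 0.5148, h(Under Repair) = 0.5121, h(Idle) = 0.4677.
Starting from Under Repair, the probability is 0.5121.

0.5121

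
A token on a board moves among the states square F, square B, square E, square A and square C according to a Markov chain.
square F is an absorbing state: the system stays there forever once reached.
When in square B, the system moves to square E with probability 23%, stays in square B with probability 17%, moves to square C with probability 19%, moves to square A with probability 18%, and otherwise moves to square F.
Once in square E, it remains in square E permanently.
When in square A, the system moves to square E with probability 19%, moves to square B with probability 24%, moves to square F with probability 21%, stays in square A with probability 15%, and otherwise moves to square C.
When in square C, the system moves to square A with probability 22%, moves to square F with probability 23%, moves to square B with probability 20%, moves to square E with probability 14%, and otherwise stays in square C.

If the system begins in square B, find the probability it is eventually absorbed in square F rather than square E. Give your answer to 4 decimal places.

0.5248

Let h(s) be the probability of absorption at square F starting from transient state s. Then h(square F) = 1 and h(square E) = 0. By first-step analysis:
h(square B) = 0.23·1 + 0.17·h(square B) + 0.23·0 + 0.18·h(square A) + 0.19·h(square C)
h(square A) = 0.21·1 + 0.24·h(square B) + 0.19·0 + 0.15·h(square A) + 0.21·h(square C)
h(square C) = 0.23·1 + 0.2·h(square B) + 0.14·0 + 0.22·h(square A) + 0.21·h(square C)
Solving: h(square B) = 0.5248, h(square A) = 0.5370, h(square C) = 0.5735.
Starting from square B, the probability is 0.5248.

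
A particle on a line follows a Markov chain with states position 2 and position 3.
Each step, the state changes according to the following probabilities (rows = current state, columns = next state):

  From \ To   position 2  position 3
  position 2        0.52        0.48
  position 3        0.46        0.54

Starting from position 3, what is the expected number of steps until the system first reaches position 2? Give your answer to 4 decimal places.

2.1739

Let t(s) be the expected number of steps to first reach position 2 from state s, with t(position 2) = 0. Conditioning on the first step:
t(position 3) = 1 + 0.54·t(position 3)
Solving: t(position 3) = 2.1739.
Expected steps from position 3 to position 2: 2.1739.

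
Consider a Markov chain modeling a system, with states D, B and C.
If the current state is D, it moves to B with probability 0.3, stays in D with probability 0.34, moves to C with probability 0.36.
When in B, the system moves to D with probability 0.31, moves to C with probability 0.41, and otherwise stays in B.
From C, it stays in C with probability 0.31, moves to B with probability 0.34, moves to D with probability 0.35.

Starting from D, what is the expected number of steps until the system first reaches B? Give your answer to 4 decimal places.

3.1876

Let t(s) be the expected number of steps to first reach B from state s, with t(B) = 0. Conditioning on the first step:
t(D) = 1 + 0.34·t(D) + 0.36·t(C)
t(C) = 1 + 0.35·t(D) + 0.31·t(C)
Solving: t(D) = 3.1876, t(C) = 3.0662.
Expected steps from D to B: 3.1876.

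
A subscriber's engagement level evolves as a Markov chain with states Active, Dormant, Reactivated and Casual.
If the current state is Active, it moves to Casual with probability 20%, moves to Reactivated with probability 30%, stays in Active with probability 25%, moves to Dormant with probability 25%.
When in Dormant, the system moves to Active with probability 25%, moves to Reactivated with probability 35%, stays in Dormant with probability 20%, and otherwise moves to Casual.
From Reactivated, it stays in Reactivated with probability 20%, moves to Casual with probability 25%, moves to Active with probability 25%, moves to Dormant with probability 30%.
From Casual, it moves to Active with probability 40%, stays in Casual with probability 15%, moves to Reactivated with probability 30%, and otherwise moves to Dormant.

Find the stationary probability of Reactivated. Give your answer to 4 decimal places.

Let the stationary distribution be π with π = πP and π_1 + π_2 + π_3 + π_4 = 1.
π_1 = 0.25·π_1 + 0.25·π_2 + 0.25·π_3 + 0.4·π_4
π_2 = 0.25·π_1 + 0.2·π_2 + 0.3·π_3 + 0.15·π_4
π_3 = 0.3·π_1 + 0.35·π_2 + 0.2·π_3 + 0.3·π_4
Solving with the normalization constraint gives π = (0.2806, 0.2322, 0.2833, 0.2040).
So the stationary probability of Reactivated is 0.2833.

0.2833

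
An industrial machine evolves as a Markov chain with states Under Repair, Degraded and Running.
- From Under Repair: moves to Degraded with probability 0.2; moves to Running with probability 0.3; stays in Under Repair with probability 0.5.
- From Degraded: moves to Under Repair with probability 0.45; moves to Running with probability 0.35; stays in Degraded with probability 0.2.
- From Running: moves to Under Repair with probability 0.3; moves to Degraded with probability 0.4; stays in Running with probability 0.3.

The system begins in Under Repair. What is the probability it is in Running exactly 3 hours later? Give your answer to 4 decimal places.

Propagate the distribution vector 3 hours from Under Repair.
After 0 hours: (1.0000, 0.0000, 0.0000)
After 1 hour: (0.5000, 0.2000, 0.3000)
After 2 hours: (0.4300, 0.2600, 0.3100)
After 3 hours: (0.4250, 0.2620, 0.3130)
P(in Running after 3 hours) = 0.3130

0.3130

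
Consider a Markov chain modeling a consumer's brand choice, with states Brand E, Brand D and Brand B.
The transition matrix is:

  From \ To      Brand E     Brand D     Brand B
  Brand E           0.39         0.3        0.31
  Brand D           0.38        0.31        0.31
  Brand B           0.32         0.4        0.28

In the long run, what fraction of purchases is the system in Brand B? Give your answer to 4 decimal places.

Let the stationary distribution be π with π = πP and π_1 + π_2 + π_3 = 1.
π_1 = 0.39·π_1 + 0.38·π_2 + 0.32·π_3
π_2 = 0.3·π_1 + 0.31·π_2 + 0.4·π_3
Solving with the normalization constraint gives π = (0.3656, 0.3334, 0.3010).
So the stationary probability of Brand B is 0.3010.

0.3010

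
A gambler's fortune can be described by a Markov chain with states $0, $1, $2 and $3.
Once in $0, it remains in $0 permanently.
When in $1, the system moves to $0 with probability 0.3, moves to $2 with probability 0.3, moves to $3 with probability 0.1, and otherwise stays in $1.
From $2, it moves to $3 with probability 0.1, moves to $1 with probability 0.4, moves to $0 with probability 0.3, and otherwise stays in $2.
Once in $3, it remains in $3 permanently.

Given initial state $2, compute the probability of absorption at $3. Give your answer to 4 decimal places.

0.2500

Let h(s) be the probability of absorption at $3 starting from transient state s. Then h($3) = 1 and h($0) = 0. By first-step analysis:
h($1) = 0.3·0 + 0.3·h($1) + 0.3·h($2) + 0.1·1
h($2) = 0.3·0 + 0.4·h($1) + 0.2·h($2) + 0.1·1
Solving: h($1) = 0.2500, h($2) = 0.2500.
Starting from $2, the probability is 0.2500.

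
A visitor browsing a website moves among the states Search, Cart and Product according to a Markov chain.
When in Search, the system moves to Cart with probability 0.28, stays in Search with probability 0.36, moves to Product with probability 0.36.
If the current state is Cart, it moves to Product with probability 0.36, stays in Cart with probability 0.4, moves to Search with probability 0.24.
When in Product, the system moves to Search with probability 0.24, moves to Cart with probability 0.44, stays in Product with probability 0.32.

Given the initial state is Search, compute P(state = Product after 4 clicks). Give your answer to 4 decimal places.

Propagate the distribution vector 4 clicks from Search.
After 0 clicks: (1.0000, 0.0000, 0.0000)
After 1 click: (0.3600, 0.2800, 0.3600)
After 2 clicks: (0.2832, 0.3712, 0.3456)
After 3 clicks: (0.2740, 0.3798, 0.3462)
After 4 clicks: (0.2729, 0.3810, 0.3462)
P(in Product after 4 clicks) = 0.3462

0.3462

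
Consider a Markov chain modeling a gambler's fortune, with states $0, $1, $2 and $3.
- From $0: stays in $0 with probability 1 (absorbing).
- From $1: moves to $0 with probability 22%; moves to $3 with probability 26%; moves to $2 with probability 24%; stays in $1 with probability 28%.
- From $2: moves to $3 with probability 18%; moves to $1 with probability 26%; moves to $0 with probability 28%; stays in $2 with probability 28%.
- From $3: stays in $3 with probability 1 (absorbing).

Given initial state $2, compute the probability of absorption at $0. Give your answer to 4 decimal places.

0.5675

Let h(s) be the probability of absorption at $0 starting from transient state s. Then h($0) = 1 and h($3) = 0. By first-step analysis:
h($1) = 0.22·1 + 0.28·h($1) + 0.24·h($2) + 0.26·0
h($2) = 0.28·1 + 0.26·h($1) + 0.28·h($2) + 0.18·0
Solving: h($1) = 0.4947, h($2) = 0.5675.
Starting from $2, the probability is 0.5675.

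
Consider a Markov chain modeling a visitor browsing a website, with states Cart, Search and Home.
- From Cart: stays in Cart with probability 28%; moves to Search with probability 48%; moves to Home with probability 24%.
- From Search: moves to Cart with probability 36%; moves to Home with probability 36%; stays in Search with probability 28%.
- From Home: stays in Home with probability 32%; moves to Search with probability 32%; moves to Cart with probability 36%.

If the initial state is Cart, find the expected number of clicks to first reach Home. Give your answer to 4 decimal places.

Let t(s) be the expected number of clicks to first reach Home from state s, with t(Home) = 0. Conditioning on the first click:
t(Cart) = 1 + 0.28·t(Cart) + 0.48·t(Search)
t(Search) = 1 + 0.36·t(Cart) + 0.28·t(Search)
Solving: t(Cart) = 3.4722, t(Search) = 3.1250.
Expected clicks from Cart to Home: 3.4722.

3.4722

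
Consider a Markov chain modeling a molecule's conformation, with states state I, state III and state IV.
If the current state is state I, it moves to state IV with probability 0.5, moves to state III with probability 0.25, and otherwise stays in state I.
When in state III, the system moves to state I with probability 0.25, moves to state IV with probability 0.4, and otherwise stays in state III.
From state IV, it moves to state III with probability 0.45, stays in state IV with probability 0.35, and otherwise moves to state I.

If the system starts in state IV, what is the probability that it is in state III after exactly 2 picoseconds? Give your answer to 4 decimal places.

0.3650

Sum over the intermediate state after 1 picosecond:
P = P(state IV→state I)·P(state I→state III) + P(state IV→state III)·P(state III→state III) + P(state IV→state IV)·P(state IV→state III)
  = 0.2×0.25 + 0.45×0.35 + 0.35×0.45
  = 0.0500 + 0.1575 + 0.1575 = 0.3650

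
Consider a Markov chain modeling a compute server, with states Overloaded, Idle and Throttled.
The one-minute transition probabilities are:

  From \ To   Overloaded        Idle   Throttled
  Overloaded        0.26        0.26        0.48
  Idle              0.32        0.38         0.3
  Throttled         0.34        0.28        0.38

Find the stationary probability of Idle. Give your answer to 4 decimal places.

Let the stationary distribution be π with π = πP and π_1 + π_2 + π_3 = 1.
π_1 = 0.26·π_1 + 0.32·π_2 + 0.34·π_3
π_2 = 0.26·π_1 + 0.38·π_2 + 0.28·π_3
Solving with the normalization constraint gives π = (0.3092, 0.3042, 0.3866).
So the stationary probability of Idle is 0.3042.

0.3042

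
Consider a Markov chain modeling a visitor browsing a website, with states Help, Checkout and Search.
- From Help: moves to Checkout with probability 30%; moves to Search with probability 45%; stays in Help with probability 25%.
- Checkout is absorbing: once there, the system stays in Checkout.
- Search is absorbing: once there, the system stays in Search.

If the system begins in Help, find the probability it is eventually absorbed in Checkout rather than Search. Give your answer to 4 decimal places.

0.4000

Let h(s) be the probability of absorption at Checkout starting from transient state s. Then h(Checkout) = 1 and h(Search) = 0. By first-step analysis:
h(Help) = 0.25·h(Help) + 0.3·1 + 0.45·0
Solving: h(Help) = 0.4000.
Starting from Help, the probability is 0.4000.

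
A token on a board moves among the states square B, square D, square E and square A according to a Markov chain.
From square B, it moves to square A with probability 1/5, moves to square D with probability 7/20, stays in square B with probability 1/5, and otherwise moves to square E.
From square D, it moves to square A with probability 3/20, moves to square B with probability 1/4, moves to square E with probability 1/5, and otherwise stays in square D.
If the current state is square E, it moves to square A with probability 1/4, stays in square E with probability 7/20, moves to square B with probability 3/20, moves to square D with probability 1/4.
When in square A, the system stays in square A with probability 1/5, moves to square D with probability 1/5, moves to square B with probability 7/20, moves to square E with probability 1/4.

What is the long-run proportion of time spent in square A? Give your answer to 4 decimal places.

0.1975

Let the stationary distribution be π with π = πP and π_1 + π_2 + π_3 + π_4 = 1.
π_1 = 0.2·π_1 + 0.25·π_2 + 0.15·π_3 + 0.35·π_4
π_2 = 0.35·π_1 + 0.4·π_2 + 0.25·π_3 + 0.2·π_4
π_3 = 0.25·π_1 + 0.2·π_2 + 0.35·π_3 + 0.25·π_4
Solving with the normalization constraint gives π = (0.2321, 0.3098, 0.2606, 0.1975).
So the stationary probability of square A is 0.1975.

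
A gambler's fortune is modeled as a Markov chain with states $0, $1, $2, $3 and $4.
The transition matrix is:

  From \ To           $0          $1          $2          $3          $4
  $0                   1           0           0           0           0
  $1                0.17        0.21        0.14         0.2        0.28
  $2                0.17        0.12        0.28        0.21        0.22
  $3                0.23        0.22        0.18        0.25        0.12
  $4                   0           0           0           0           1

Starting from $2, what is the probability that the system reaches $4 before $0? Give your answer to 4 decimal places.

Let h(s) be the probability of absorption at $4 starting from transient state s. Then h($4) = 1 and h($0) = 0. By first-step analysis:
h($1) = 0.17·0 + 0.21·h($1) + 0.14·h($2) + 0.2·h($3) + 0.28·1
h($2) = 0.17·0 + 0.12·h($1) + 0.28·h($2) + 0.21·h($3) + 0.22·1
h($3) = 0.23·0 + 0.22·h($1) + 0.18·h($2) + 0.25·h($3) + 0.12·1
Solving: h($1) = 0.5632, h($2) = 0.5315, h($3) = 0.4528.
Starting from $2, the probability is 0.5315.

0.5315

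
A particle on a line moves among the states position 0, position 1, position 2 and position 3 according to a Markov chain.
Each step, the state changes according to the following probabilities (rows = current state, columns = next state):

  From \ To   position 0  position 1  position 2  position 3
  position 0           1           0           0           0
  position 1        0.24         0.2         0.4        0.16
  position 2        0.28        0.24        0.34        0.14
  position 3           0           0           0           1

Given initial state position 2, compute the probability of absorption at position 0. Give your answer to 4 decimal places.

Let h(s) be the probability of absorption at position 0 starting from transient state s. Then h(position 0) = 1 and h(position 3) = 0. By first-step analysis:
h(position 1) = 0.24·1 + 0.2·h(position 1) + 0.4·h(position 2) + 0.16·0
h(position 2) = 0.28·1 + 0.24·h(position 1) + 0.34·h(position 2) + 0.14·0
Solving: h(position 1) = 0.6259, h(position 2) = 0.6519.
Starting from position 2, the probability is 0.6519.

0.6519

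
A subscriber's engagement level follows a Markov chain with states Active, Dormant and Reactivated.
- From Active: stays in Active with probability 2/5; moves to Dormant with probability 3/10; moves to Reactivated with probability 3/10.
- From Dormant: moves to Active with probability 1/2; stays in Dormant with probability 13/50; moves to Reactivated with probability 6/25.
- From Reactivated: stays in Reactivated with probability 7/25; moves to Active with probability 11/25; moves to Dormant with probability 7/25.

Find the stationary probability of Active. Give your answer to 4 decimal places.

0.4394

Let the stationary distribution be π with π = πP and π_1 + π_2 + π_3 = 1.
π_1 = 0.4·π_1 + 0.5·π_2 + 0.44·π_3
π_2 = 0.3·π_1 + 0.26·π_2 + 0.28·π_3
Solving with the normalization constraint gives π = (0.4394, 0.2831, 0.2775).
So the stationary probability of Active is 0.4394.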